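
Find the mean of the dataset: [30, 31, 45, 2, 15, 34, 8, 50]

26.875

Step 1: Sum all values: 30 + 31 + 45 + 2 + 15 + 34 + 8 + 50 = 215
Step 2: Count the number of values: n = 8
Step 3: Mean = sum / n = 215 / 8 = 26.875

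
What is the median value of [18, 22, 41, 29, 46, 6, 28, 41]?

28.5

Step 1: Sort the data in ascending order: [6, 18, 22, 28, 29, 41, 41, 46]
Step 2: The number of values is n = 8.
Step 3: Since n is even, the median is the average of positions 4 and 5:
  Median = (28 + 29) / 2 = 28.5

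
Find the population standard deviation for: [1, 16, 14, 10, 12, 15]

5.0222

Step 1: Compute the mean: 11.3333
Step 2: Sum of squared deviations from the mean: 151.3333
Step 3: Population variance = 151.3333 / 6 = 25.2222
Step 4: Standard deviation = sqrt(25.2222) = 5.0222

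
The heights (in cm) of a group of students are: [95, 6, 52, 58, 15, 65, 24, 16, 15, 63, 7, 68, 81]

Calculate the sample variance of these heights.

940.2692

Step 1: Compute the mean: (95 + 6 + 52 + 58 + 15 + 65 + 24 + 16 + 15 + 63 + 7 + 68 + 81) / 13 = 43.4615
Step 2: Compute squared deviations from the mean:
  (95 - 43.4615)^2 = 2656.213
  (6 - 43.4615)^2 = 1403.3669
  (52 - 43.4615)^2 = 72.9053
  (58 - 43.4615)^2 = 211.3669
  (15 - 43.4615)^2 = 810.0592
  (65 - 43.4615)^2 = 463.9053
  (24 - 43.4615)^2 = 378.7515
  (16 - 43.4615)^2 = 754.1361
  (15 - 43.4615)^2 = 810.0592
  (63 - 43.4615)^2 = 381.7515
  (7 - 43.4615)^2 = 1329.4438
  (68 - 43.4615)^2 = 602.1361
  (81 - 43.4615)^2 = 1409.1361
Step 3: Sum of squared deviations = 11283.2308
Step 4: Sample variance = 11283.2308 / 12 = 940.2692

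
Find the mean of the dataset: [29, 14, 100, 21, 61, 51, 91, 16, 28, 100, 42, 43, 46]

49.3846

Step 1: Sum all values: 29 + 14 + 100 + 21 + 61 + 51 + 91 + 16 + 28 + 100 + 42 + 43 + 46 = 642
Step 2: Count the number of values: n = 13
Step 3: Mean = sum / n = 642 / 13 = 49.3846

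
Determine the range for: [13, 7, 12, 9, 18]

11

Step 1: Identify the maximum value: max = 18
Step 2: Identify the minimum value: min = 7
Step 3: Range = max - min = 18 - 7 = 11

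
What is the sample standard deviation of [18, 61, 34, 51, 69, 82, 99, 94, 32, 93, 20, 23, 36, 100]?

31.2877

Step 1: Compute the mean: 58
Step 2: Sum of squared deviations from the mean: 12726
Step 3: Sample variance = 12726 / 13 = 978.9231
Step 4: Standard deviation = sqrt(978.9231) = 31.2877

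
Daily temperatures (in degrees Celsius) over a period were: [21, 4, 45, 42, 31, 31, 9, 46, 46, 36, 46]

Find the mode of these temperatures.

46

Step 1: Count the frequency of each value:
  4: appears 1 time(s)
  9: appears 1 time(s)
  21: appears 1 time(s)
  31: appears 2 time(s)
  36: appears 1 time(s)
  42: appears 1 time(s)
  45: appears 1 time(s)
  46: appears 3 time(s)
Step 2: The value 46 appears most frequently (3 times).
Step 3: Mode = 46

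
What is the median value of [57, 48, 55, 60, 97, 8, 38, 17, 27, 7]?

43

Step 1: Sort the data in ascending order: [7, 8, 17, 27, 38, 48, 55, 57, 60, 97]
Step 2: The number of values is n = 10.
Step 3: Since n is even, the median is the average of positions 5 and 6:
  Median = (38 + 48) / 2 = 43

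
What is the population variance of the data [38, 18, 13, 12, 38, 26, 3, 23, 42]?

162.4444

Step 1: Compute the mean: (38 + 18 + 13 + 12 + 38 + 26 + 3 + 23 + 42) / 9 = 23.6667
Step 2: Compute squared deviations from the mean:
  (38 - 23.6667)^2 = 205.4444
  (18 - 23.6667)^2 = 32.1111
  (13 - 23.6667)^2 = 113.7778
  (12 - 23.6667)^2 = 136.1111
  (38 - 23.6667)^2 = 205.4444
  (26 - 23.6667)^2 = 5.4444
  (3 - 23.6667)^2 = 427.1111
  (23 - 23.6667)^2 = 0.4444
  (42 - 23.6667)^2 = 336.1111
Step 3: Sum of squared deviations = 1462
Step 4: Population variance = 1462 / 9 = 162.4444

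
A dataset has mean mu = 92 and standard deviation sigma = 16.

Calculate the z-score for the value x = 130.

2.375

Step 1: Recall the z-score formula: z = (x - mu) / sigma
Step 2: Substitute values: z = (130 - 92) / 16
Step 3: z = 38 / 16 = 2.375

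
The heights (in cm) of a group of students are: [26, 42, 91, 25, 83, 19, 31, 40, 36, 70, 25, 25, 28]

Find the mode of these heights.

25

Step 1: Count the frequency of each value:
  19: appears 1 time(s)
  25: appears 3 time(s)
  26: appears 1 time(s)
  28: appears 1 time(s)
  31: appears 1 time(s)
  36: appears 1 time(s)
  40: appears 1 time(s)
  42: appears 1 time(s)
  70: appears 1 time(s)
  83: appears 1 time(s)
  91: appears 1 time(s)
Step 2: The value 25 appears most frequently (3 times).
Step 3: Mode = 25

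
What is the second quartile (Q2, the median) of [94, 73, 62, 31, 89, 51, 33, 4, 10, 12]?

42

Step 1: Sort the data: [4, 10, 12, 31, 33, 51, 62, 73, 89, 94]
Step 2: n = 10
Step 3: Q2 is the median. Since n is even, it is the average of the values at positions 5 and 6:
  Q2 = (33 + 51) / 2 = 42
Step 4: Q2 = 42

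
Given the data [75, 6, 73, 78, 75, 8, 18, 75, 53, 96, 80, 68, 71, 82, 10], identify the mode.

75

Step 1: Count the frequency of each value:
  6: appears 1 time(s)
  8: appears 1 time(s)
  10: appears 1 time(s)
  18: appears 1 time(s)
  53: appears 1 time(s)
  68: appears 1 time(s)
  71: appears 1 time(s)
  73: appears 1 time(s)
  75: appears 3 time(s)
  78: appears 1 time(s)
  80: appears 1 time(s)
  82: appears 1 time(s)
  96: appears 1 time(s)
Step 2: The value 75 appears most frequently (3 times).
Step 3: Mode = 75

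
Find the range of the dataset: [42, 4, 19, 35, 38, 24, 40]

38

Step 1: Identify the maximum value: max = 42
Step 2: Identify the minimum value: min = 4
Step 3: Range = max - min = 42 - 4 = 38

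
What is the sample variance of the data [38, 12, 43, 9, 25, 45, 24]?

209.3333

Step 1: Compute the mean: (38 + 12 + 43 + 9 + 25 + 45 + 24) / 7 = 28
Step 2: Compute squared deviations from the mean:
  (38 - 28)^2 = 100
  (12 - 28)^2 = 256
  (43 - 28)^2 = 225
  (9 - 28)^2 = 361
  (25 - 28)^2 = 9
  (45 - 28)^2 = 289
  (24 - 28)^2 = 16
Step 3: Sum of squared deviations = 1256
Step 4: Sample variance = 1256 / 6 = 209.3333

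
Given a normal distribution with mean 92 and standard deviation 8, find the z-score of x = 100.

1

Step 1: Recall the z-score formula: z = (x - mu) / sigma
Step 2: Substitute values: z = (100 - 92) / 8
Step 3: z = 8 / 8 = 1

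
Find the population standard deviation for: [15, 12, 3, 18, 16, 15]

4.8791

Step 1: Compute the mean: 13.1667
Step 2: Sum of squared deviations from the mean: 142.8333
Step 3: Population variance = 142.8333 / 6 = 23.8056
Step 4: Standard deviation = sqrt(23.8056) = 4.8791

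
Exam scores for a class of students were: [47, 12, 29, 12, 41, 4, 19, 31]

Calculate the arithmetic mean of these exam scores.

24.375

Step 1: Sum all values: 47 + 12 + 29 + 12 + 41 + 4 + 19 + 31 = 195
Step 2: Count the number of values: n = 8
Step 3: Mean = sum / n = 195 / 8 = 24.375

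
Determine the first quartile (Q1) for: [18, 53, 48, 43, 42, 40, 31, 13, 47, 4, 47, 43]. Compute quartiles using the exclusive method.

21.25

Step 1: Sort the data: [4, 13, 18, 31, 40, 42, 43, 43, 47, 47, 48, 53]
Step 2: n = 12
Step 3: Using the exclusive quartile method:
  Q1 = 21.25
  Q2 (median) = 42.5
  Q3 = 47
  IQR = Q3 - Q1 = 47 - 21.25 = 25.75
Step 4: Q1 = 21.25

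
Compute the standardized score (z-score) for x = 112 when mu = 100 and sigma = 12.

1

Step 1: Recall the z-score formula: z = (x - mu) / sigma
Step 2: Substitute values: z = (112 - 100) / 12
Step 3: z = 12 / 12 = 1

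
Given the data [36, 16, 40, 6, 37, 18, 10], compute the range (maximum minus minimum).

34

Step 1: Identify the maximum value: max = 40
Step 2: Identify the minimum value: min = 6
Step 3: Range = max - min = 40 - 6 = 34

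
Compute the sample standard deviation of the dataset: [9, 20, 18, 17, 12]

4.5497

Step 1: Compute the mean: 15.2
Step 2: Sum of squared deviations from the mean: 82.8
Step 3: Sample variance = 82.8 / 4 = 20.7
Step 4: Standard deviation = sqrt(20.7) = 4.5497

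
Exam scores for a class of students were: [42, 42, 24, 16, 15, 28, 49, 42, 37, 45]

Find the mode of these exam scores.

42

Step 1: Count the frequency of each value:
  15: appears 1 time(s)
  16: appears 1 time(s)
  24: appears 1 time(s)
  28: appears 1 time(s)
  37: appears 1 time(s)
  42: appears 3 time(s)
  45: appears 1 time(s)
  49: appears 1 time(s)
Step 2: The value 42 appears most frequently (3 times).
Step 3: Mode = 42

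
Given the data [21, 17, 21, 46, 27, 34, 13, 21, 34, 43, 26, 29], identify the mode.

21

Step 1: Count the frequency of each value:
  13: appears 1 time(s)
  17: appears 1 time(s)
  21: appears 3 time(s)
  26: appears 1 time(s)
  27: appears 1 time(s)
  29: appears 1 time(s)
  34: appears 2 time(s)
  43: appears 1 time(s)
  46: appears 1 time(s)
Step 2: The value 21 appears most frequently (3 times).
Step 3: Mode = 21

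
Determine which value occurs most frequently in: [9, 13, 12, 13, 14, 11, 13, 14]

13

Step 1: Count the frequency of each value:
  9: appears 1 time(s)
  11: appears 1 time(s)
  12: appears 1 time(s)
  13: appears 3 time(s)
  14: appears 2 time(s)
Step 2: The value 13 appears most frequently (3 times).
Step 3: Mode = 13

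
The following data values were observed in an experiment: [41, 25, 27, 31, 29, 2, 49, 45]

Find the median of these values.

30

Step 1: Sort the data in ascending order: [2, 25, 27, 29, 31, 41, 45, 49]
Step 2: The number of values is n = 8.
Step 3: Since n is even, the median is the average of positions 4 and 5:
  Median = (29 + 31) / 2 = 30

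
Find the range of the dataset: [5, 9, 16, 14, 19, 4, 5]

15

Step 1: Identify the maximum value: max = 19
Step 2: Identify the minimum value: min = 4
Step 3: Range = max - min = 19 - 4 = 15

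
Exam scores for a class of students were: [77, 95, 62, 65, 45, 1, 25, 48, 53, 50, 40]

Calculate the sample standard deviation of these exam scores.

25.0519

Step 1: Compute the mean: 51
Step 2: Sum of squared deviations from the mean: 6276
Step 3: Sample variance = 6276 / 10 = 627.6
Step 4: Standard deviation = sqrt(627.6) = 25.0519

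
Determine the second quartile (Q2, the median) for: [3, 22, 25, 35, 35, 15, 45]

25

Step 1: Sort the data: [3, 15, 22, 25, 35, 35, 45]
Step 2: n = 7
Step 3: Q2 is the median. Since n is odd, it is the middle value at position 4: 25
Step 4: Q2 = 25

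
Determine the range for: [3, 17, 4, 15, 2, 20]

18

Step 1: Identify the maximum value: max = 20
Step 2: Identify the minimum value: min = 2
Step 3: Range = max - min = 20 - 2 = 18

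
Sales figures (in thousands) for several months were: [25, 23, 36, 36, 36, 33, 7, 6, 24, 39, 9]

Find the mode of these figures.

36

Step 1: Count the frequency of each value:
  6: appears 1 time(s)
  7: appears 1 time(s)
  9: appears 1 time(s)
  23: appears 1 time(s)
  24: appears 1 time(s)
  25: appears 1 time(s)
  33: appears 1 time(s)
  36: appears 3 time(s)
  39: appears 1 time(s)
Step 2: The value 36 appears most frequently (3 times).
Step 3: Mode = 36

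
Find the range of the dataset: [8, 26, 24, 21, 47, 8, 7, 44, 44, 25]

40

Step 1: Identify the maximum value: max = 47
Step 2: Identify the minimum value: min = 7
Step 3: Range = max - min = 47 - 7 = 40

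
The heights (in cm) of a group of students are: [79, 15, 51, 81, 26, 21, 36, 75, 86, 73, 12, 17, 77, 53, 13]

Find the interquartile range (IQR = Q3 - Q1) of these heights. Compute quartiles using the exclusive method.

60

Step 1: Sort the data: [12, 13, 15, 17, 21, 26, 36, 51, 53, 73, 75, 77, 79, 81, 86]
Step 2: n = 15
Step 3: Using the exclusive quartile method:
  Q1 = 17
  Q2 (median) = 51
  Q3 = 77
  IQR = Q3 - Q1 = 77 - 17 = 60
Step 4: IQR = 60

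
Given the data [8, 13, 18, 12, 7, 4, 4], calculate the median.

8

Step 1: Sort the data in ascending order: [4, 4, 7, 8, 12, 13, 18]
Step 2: The number of values is n = 7.
Step 3: Since n is odd, the median is the middle value at position 4: 8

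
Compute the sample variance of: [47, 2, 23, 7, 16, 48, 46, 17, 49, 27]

325.9556

Step 1: Compute the mean: (47 + 2 + 23 + 7 + 16 + 48 + 46 + 17 + 49 + 27) / 10 = 28.2
Step 2: Compute squared deviations from the mean:
  (47 - 28.2)^2 = 353.44
  (2 - 28.2)^2 = 686.44
  (23 - 28.2)^2 = 27.04
  (7 - 28.2)^2 = 449.44
  (16 - 28.2)^2 = 148.84
  (48 - 28.2)^2 = 392.04
  (46 - 28.2)^2 = 316.84
  (17 - 28.2)^2 = 125.44
  (49 - 28.2)^2 = 432.64
  (27 - 28.2)^2 = 1.44
Step 3: Sum of squared deviations = 2933.6
Step 4: Sample variance = 2933.6 / 9 = 325.9556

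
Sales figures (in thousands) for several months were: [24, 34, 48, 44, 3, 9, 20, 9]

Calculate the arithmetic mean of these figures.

23.875

Step 1: Sum all values: 24 + 34 + 48 + 44 + 3 + 9 + 20 + 9 = 191
Step 2: Count the number of values: n = 8
Step 3: Mean = sum / n = 191 / 8 = 23.875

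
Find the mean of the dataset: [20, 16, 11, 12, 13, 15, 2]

12.7143

Step 1: Sum all values: 20 + 16 + 11 + 12 + 13 + 15 + 2 = 89
Step 2: Count the number of values: n = 7
Step 3: Mean = sum / n = 89 / 7 = 12.7143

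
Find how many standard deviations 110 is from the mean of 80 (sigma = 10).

3

Step 1: Recall the z-score formula: z = (x - mu) / sigma
Step 2: Substitute values: z = (110 - 80) / 10
Step 3: z = 30 / 10 = 3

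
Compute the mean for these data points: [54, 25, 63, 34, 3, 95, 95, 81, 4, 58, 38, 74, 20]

49.5385

Step 1: Sum all values: 54 + 25 + 63 + 34 + 3 + 95 + 95 + 81 + 4 + 58 + 38 + 74 + 20 = 644
Step 2: Count the number of values: n = 13
Step 3: Mean = sum / n = 644 / 13 = 49.5385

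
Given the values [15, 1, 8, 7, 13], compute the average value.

8.8

Step 1: Sum all values: 15 + 1 + 8 + 7 + 13 = 44
Step 2: Count the number of values: n = 5
Step 3: Mean = sum / n = 44 / 5 = 8.8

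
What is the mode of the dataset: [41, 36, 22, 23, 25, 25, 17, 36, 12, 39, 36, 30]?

36

Step 1: Count the frequency of each value:
  12: appears 1 time(s)
  17: appears 1 time(s)
  22: appears 1 time(s)
  23: appears 1 time(s)
  25: appears 2 time(s)
  30: appears 1 time(s)
  36: appears 3 time(s)
  39: appears 1 time(s)
  41: appears 1 time(s)
Step 2: The value 36 appears most frequently (3 times).
Step 3: Mode = 36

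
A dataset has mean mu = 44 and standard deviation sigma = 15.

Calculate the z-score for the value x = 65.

1.4

Step 1: Recall the z-score formula: z = (x - mu) / sigma
Step 2: Substitute values: z = (65 - 44) / 15
Step 3: z = 21 / 15 = 1.4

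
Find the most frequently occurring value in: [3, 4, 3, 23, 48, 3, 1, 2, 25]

3

Step 1: Count the frequency of each value:
  1: appears 1 time(s)
  2: appears 1 time(s)
  3: appears 3 time(s)
  4: appears 1 time(s)
  23: appears 1 time(s)
  25: appears 1 time(s)
  48: appears 1 time(s)
Step 2: The value 3 appears most frequently (3 times).
Step 3: Mode = 3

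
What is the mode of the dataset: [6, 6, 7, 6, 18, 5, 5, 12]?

6

Step 1: Count the frequency of each value:
  5: appears 2 time(s)
  6: appears 3 time(s)
  7: appears 1 time(s)
  12: appears 1 time(s)
  18: appears 1 time(s)
Step 2: The value 6 appears most frequently (3 times).
Step 3: Mode = 6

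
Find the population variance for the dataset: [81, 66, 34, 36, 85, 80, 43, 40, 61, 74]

364

Step 1: Compute the mean: (81 + 66 + 34 + 36 + 85 + 80 + 43 + 40 + 61 + 74) / 10 = 60
Step 2: Compute squared deviations from the mean:
  (81 - 60)^2 = 441
  (66 - 60)^2 = 36
  (34 - 60)^2 = 676
  (36 - 60)^2 = 576
  (85 - 60)^2 = 625
  (80 - 60)^2 = 400
  (43 - 60)^2 = 289
  (40 - 60)^2 = 400
  (61 - 60)^2 = 1
  (74 - 60)^2 = 196
Step 3: Sum of squared deviations = 3640
Step 4: Population variance = 3640 / 10 = 364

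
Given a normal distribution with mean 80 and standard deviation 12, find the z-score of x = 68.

-1

Step 1: Recall the z-score formula: z = (x - mu) / sigma
Step 2: Substitute values: z = (68 - 80) / 12
Step 3: z = -12 / 12 = -1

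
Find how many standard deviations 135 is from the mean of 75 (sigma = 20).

3

Step 1: Recall the z-score formula: z = (x - mu) / sigma
Step 2: Substitute values: z = (135 - 75) / 20
Step 3: z = 60 / 20 = 3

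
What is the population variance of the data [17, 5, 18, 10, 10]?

23.6

Step 1: Compute the mean: (17 + 5 + 18 + 10 + 10) / 5 = 12
Step 2: Compute squared deviations from the mean:
  (17 - 12)^2 = 25
  (5 - 12)^2 = 49
  (18 - 12)^2 = 36
  (10 - 12)^2 = 4
  (10 - 12)^2 = 4
Step 3: Sum of squared deviations = 118
Step 4: Population variance = 118 / 5 = 23.6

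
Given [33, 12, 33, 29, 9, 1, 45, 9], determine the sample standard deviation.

15.565

Step 1: Compute the mean: 21.375
Step 2: Sum of squared deviations from the mean: 1695.875
Step 3: Sample variance = 1695.875 / 7 = 242.2679
Step 4: Standard deviation = sqrt(242.2679) = 15.565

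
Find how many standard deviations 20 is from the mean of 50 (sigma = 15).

-2

Step 1: Recall the z-score formula: z = (x - mu) / sigma
Step 2: Substitute values: z = (20 - 50) / 15
Step 3: z = -30 / 15 = -2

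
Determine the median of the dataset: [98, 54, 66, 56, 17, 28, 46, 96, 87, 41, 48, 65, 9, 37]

51

Step 1: Sort the data in ascending order: [9, 17, 28, 37, 41, 46, 48, 54, 56, 65, 66, 87, 96, 98]
Step 2: The number of values is n = 14.
Step 3: Since n is even, the median is the average of positions 7 and 8:
  Median = (48 + 54) / 2 = 51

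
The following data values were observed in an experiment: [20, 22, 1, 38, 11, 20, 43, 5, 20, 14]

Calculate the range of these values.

42

Step 1: Identify the maximum value: max = 43
Step 2: Identify the minimum value: min = 1
Step 3: Range = max - min = 43 - 1 = 42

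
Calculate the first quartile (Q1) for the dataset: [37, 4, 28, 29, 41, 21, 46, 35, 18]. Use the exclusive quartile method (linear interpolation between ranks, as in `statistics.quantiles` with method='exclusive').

19.5

Step 1: Sort the data: [4, 18, 21, 28, 29, 35, 37, 41, 46]
Step 2: n = 9
Step 3: Using the exclusive quartile method:
  Q1 = 19.5
  Q2 (median) = 29
  Q3 = 39
  IQR = Q3 - Q1 = 39 - 19.5 = 19.5
Step 4: Q1 = 19.5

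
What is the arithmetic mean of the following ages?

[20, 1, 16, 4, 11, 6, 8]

9.4286

Step 1: Sum all values: 20 + 1 + 16 + 4 + 11 + 6 + 8 = 66
Step 2: Count the number of values: n = 7
Step 3: Mean = sum / n = 66 / 7 = 9.4286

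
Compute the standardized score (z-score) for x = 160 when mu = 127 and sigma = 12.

2.75

Step 1: Recall the z-score formula: z = (x - mu) / sigma
Step 2: Substitute values: z = (160 - 127) / 12
Step 3: z = 33 / 12 = 2.75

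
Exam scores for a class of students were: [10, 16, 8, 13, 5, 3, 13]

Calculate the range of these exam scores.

13

Step 1: Identify the maximum value: max = 16
Step 2: Identify the minimum value: min = 3
Step 3: Range = max - min = 16 - 3 = 13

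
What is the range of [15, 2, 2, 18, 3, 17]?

16

Step 1: Identify the maximum value: max = 18
Step 2: Identify the minimum value: min = 2
Step 3: Range = max - min = 18 - 2 = 16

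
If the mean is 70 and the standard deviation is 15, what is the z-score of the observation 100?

2

Step 1: Recall the z-score formula: z = (x - mu) / sigma
Step 2: Substitute values: z = (100 - 70) / 15
Step 3: z = 30 / 15 = 2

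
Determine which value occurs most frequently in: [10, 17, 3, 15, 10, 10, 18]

10

Step 1: Count the frequency of each value:
  3: appears 1 time(s)
  10: appears 3 time(s)
  15: appears 1 time(s)
  17: appears 1 time(s)
  18: appears 1 time(s)
Step 2: The value 10 appears most frequently (3 times).
Step 3: Mode = 10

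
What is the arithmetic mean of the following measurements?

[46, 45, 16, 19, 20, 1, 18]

23.5714

Step 1: Sum all values: 46 + 45 + 16 + 19 + 20 + 1 + 18 = 165
Step 2: Count the number of values: n = 7
Step 3: Mean = sum / n = 165 / 7 = 23.5714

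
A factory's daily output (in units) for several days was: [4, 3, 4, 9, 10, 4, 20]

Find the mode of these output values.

4

Step 1: Count the frequency of each value:
  3: appears 1 time(s)
  4: appears 3 time(s)
  9: appears 1 time(s)
  10: appears 1 time(s)
  20: appears 1 time(s)
Step 2: The value 4 appears most frequently (3 times).
Step 3: Mode = 4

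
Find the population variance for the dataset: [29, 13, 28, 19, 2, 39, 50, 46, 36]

218.321

Step 1: Compute the mean: (29 + 13 + 28 + 19 + 2 + 39 + 50 + 46 + 36) / 9 = 29.1111
Step 2: Compute squared deviations from the mean:
  (29 - 29.1111)^2 = 0.0123
  (13 - 29.1111)^2 = 259.5679
  (28 - 29.1111)^2 = 1.2346
  (19 - 29.1111)^2 = 102.2346
  (2 - 29.1111)^2 = 735.0123
  (39 - 29.1111)^2 = 97.7901
  (50 - 29.1111)^2 = 436.3457
  (46 - 29.1111)^2 = 285.2346
  (36 - 29.1111)^2 = 47.4568
Step 3: Sum of squared deviations = 1964.8889
Step 4: Population variance = 1964.8889 / 9 = 218.321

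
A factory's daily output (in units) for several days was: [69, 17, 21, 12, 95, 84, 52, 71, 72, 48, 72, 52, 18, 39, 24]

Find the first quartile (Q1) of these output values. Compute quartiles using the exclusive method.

21

Step 1: Sort the data: [12, 17, 18, 21, 24, 39, 48, 52, 52, 69, 71, 72, 72, 84, 95]
Step 2: n = 15
Step 3: Using the exclusive quartile method:
  Q1 = 21
  Q2 (median) = 52
  Q3 = 72
  IQR = Q3 - Q1 = 72 - 21 = 51
Step 4: Q1 = 21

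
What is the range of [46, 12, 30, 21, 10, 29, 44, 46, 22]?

36

Step 1: Identify the maximum value: max = 46
Step 2: Identify the minimum value: min = 10
Step 3: Range = max - min = 46 - 10 = 36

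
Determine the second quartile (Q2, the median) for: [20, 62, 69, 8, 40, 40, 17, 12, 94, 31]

35.5

Step 1: Sort the data: [8, 12, 17, 20, 31, 40, 40, 62, 69, 94]
Step 2: n = 10
Step 3: Q2 is the median. Since n is even, it is the average of the values at positions 5 and 6:
  Q2 = (31 + 40) / 2 = 35.5
Step 4: Q2 = 35.5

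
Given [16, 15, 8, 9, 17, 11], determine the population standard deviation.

3.496

Step 1: Compute the mean: 12.6667
Step 2: Sum of squared deviations from the mean: 73.3333
Step 3: Population variance = 73.3333 / 6 = 12.2222
Step 4: Standard deviation = sqrt(12.2222) = 3.496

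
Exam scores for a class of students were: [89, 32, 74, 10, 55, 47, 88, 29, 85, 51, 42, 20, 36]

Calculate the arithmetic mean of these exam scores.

50.6154

Step 1: Sum all values: 89 + 32 + 74 + 10 + 55 + 47 + 88 + 29 + 85 + 51 + 42 + 20 + 36 = 658
Step 2: Count the number of values: n = 13
Step 3: Mean = sum / n = 658 / 13 = 50.6154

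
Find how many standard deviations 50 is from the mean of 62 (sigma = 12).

-1

Step 1: Recall the z-score formula: z = (x - mu) / sigma
Step 2: Substitute values: z = (50 - 62) / 12
Step 3: z = -12 / 12 = -1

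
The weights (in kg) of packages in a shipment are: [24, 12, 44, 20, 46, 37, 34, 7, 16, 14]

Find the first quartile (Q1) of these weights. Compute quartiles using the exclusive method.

13.5

Step 1: Sort the data: [7, 12, 14, 16, 20, 24, 34, 37, 44, 46]
Step 2: n = 10
Step 3: Using the exclusive quartile method:
  Q1 = 13.5
  Q2 (median) = 22
  Q3 = 38.75
  IQR = Q3 - Q1 = 38.75 - 13.5 = 25.25
Step 4: Q1 = 13.5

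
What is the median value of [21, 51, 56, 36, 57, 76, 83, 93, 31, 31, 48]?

51

Step 1: Sort the data in ascending order: [21, 31, 31, 36, 48, 51, 56, 57, 76, 83, 93]
Step 2: The number of values is n = 11.
Step 3: Since n is odd, the median is the middle value at position 6: 51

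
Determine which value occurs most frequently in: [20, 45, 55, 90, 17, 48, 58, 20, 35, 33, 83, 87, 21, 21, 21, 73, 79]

21

Step 1: Count the frequency of each value:
  17: appears 1 time(s)
  20: appears 2 time(s)
  21: appears 3 time(s)
  33: appears 1 time(s)
  35: appears 1 time(s)
  45: appears 1 time(s)
  48: appears 1 time(s)
  55: appears 1 time(s)
  58: appears 1 time(s)
  73: appears 1 time(s)
  79: appears 1 time(s)
  83: appears 1 time(s)
  87: appears 1 time(s)
  90: appears 1 time(s)
Step 2: The value 21 appears most frequently (3 times).
Step 3: Mode = 21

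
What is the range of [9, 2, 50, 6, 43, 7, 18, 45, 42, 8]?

48

Step 1: Identify the maximum value: max = 50
Step 2: Identify the minimum value: min = 2
Step 3: Range = max - min = 50 - 2 = 48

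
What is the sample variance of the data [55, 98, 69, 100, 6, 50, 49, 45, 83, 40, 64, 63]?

678.697

Step 1: Compute the mean: (55 + 98 + 69 + 100 + 6 + 50 + 49 + 45 + 83 + 40 + 64 + 63) / 12 = 60.1667
Step 2: Compute squared deviations from the mean:
  (55 - 60.1667)^2 = 26.6944
  (98 - 60.1667)^2 = 1431.3611
  (69 - 60.1667)^2 = 78.0278
  (100 - 60.1667)^2 = 1586.6944
  (6 - 60.1667)^2 = 2934.0278
  (50 - 60.1667)^2 = 103.3611
  (49 - 60.1667)^2 = 124.6944
  (45 - 60.1667)^2 = 230.0278
  (83 - 60.1667)^2 = 521.3611
  (40 - 60.1667)^2 = 406.6944
  (64 - 60.1667)^2 = 14.6944
  (63 - 60.1667)^2 = 8.0278
Step 3: Sum of squared deviations = 7465.6667
Step 4: Sample variance = 7465.6667 / 11 = 678.697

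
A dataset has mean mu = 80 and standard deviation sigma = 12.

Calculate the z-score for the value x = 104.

2

Step 1: Recall the z-score formula: z = (x - mu) / sigma
Step 2: Substitute values: z = (104 - 80) / 12
Step 3: z = 24 / 12 = 2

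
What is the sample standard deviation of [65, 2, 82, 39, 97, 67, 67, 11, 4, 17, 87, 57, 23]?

33.2356

Step 1: Compute the mean: 47.5385
Step 2: Sum of squared deviations from the mean: 13255.2308
Step 3: Sample variance = 13255.2308 / 12 = 1104.6026
Step 4: Standard deviation = sqrt(1104.6026) = 33.2356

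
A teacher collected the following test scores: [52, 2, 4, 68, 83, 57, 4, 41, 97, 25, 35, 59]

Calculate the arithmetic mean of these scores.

43.9167

Step 1: Sum all values: 52 + 2 + 4 + 68 + 83 + 57 + 4 + 41 + 97 + 25 + 35 + 59 = 527
Step 2: Count the number of values: n = 12
Step 3: Mean = sum / n = 527 / 12 = 43.9167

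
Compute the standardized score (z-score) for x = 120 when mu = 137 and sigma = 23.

-0.7391

Step 1: Recall the z-score formula: z = (x - mu) / sigma
Step 2: Substitute values: z = (120 - 137) / 23
Step 3: z = -17 / 23 = -0.7391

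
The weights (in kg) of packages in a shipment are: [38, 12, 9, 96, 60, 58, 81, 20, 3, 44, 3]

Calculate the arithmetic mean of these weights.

38.5455

Step 1: Sum all values: 38 + 12 + 9 + 96 + 60 + 58 + 81 + 20 + 3 + 44 + 3 = 424
Step 2: Count the number of values: n = 11
Step 3: Mean = sum / n = 424 / 11 = 38.5455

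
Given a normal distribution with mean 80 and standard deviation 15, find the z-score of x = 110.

2

Step 1: Recall the z-score formula: z = (x - mu) / sigma
Step 2: Substitute values: z = (110 - 80) / 15
Step 3: z = 30 / 15 = 2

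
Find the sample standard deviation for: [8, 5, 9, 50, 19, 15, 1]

16.4389

Step 1: Compute the mean: 15.2857
Step 2: Sum of squared deviations from the mean: 1621.4286
Step 3: Sample variance = 1621.4286 / 6 = 270.2381
Step 4: Standard deviation = sqrt(270.2381) = 16.4389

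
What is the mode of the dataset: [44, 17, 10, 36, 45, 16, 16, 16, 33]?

16

Step 1: Count the frequency of each value:
  10: appears 1 time(s)
  16: appears 3 time(s)
  17: appears 1 time(s)
  33: appears 1 time(s)
  36: appears 1 time(s)
  44: appears 1 time(s)
  45: appears 1 time(s)
Step 2: The value 16 appears most frequently (3 times).
Step 3: Mode = 16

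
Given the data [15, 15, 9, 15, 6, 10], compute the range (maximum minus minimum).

9

Step 1: Identify the maximum value: max = 15
Step 2: Identify the minimum value: min = 6
Step 3: Range = max - min = 15 - 6 = 9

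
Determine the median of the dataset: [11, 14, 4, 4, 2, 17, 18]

11

Step 1: Sort the data in ascending order: [2, 4, 4, 11, 14, 17, 18]
Step 2: The number of values is n = 7.
Step 3: Since n is odd, the median is the middle value at position 4: 11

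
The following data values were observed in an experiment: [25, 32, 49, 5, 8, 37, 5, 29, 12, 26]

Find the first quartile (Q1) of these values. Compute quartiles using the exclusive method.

7.25

Step 1: Sort the data: [5, 5, 8, 12, 25, 26, 29, 32, 37, 49]
Step 2: n = 10
Step 3: Using the exclusive quartile method:
  Q1 = 7.25
  Q2 (median) = 25.5
  Q3 = 33.25
  IQR = Q3 - Q1 = 33.25 - 7.25 = 26
Step 4: Q1 = 7.25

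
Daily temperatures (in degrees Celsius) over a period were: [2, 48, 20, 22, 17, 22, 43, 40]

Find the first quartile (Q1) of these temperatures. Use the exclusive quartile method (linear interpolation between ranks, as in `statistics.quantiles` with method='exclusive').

17.75

Step 1: Sort the data: [2, 17, 20, 22, 22, 40, 43, 48]
Step 2: n = 8
Step 3: Using the exclusive quartile method:
  Q1 = 17.75
  Q2 (median) = 22
  Q3 = 42.25
  IQR = Q3 - Q1 = 42.25 - 17.75 = 24.5
Step 4: Q1 = 17.75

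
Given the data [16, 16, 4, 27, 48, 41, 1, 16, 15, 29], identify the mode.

16

Step 1: Count the frequency of each value:
  1: appears 1 time(s)
  4: appears 1 time(s)
  15: appears 1 time(s)
  16: appears 3 time(s)
  27: appears 1 time(s)
  29: appears 1 time(s)
  41: appears 1 time(s)
  48: appears 1 time(s)
Step 2: The value 16 appears most frequently (3 times).
Step 3: Mode = 16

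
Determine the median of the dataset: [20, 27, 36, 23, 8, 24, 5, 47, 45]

24

Step 1: Sort the data in ascending order: [5, 8, 20, 23, 24, 27, 36, 45, 47]
Step 2: The number of values is n = 9.
Step 3: Since n is odd, the median is the middle value at position 5: 24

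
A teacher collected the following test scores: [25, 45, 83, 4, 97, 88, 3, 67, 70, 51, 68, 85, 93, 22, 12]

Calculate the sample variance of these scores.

1126.3143

Step 1: Compute the mean: (25 + 45 + 83 + 4 + 97 + 88 + 3 + 67 + 70 + 51 + 68 + 85 + 93 + 22 + 12) / 15 = 54.2
Step 2: Compute squared deviations from the mean:
  (25 - 54.2)^2 = 852.64
  (45 - 54.2)^2 = 84.64
  (83 - 54.2)^2 = 829.44
  (4 - 54.2)^2 = 2520.04
  (97 - 54.2)^2 = 1831.84
  (88 - 54.2)^2 = 1142.44
  (3 - 54.2)^2 = 2621.44
  (67 - 54.2)^2 = 163.84
  (70 - 54.2)^2 = 249.64
  (51 - 54.2)^2 = 10.24
  (68 - 54.2)^2 = 190.44
  (85 - 54.2)^2 = 948.64
  (93 - 54.2)^2 = 1505.44
  (22 - 54.2)^2 = 1036.84
  (12 - 54.2)^2 = 1780.84
Step 3: Sum of squared deviations = 15768.4
Step 4: Sample variance = 15768.4 / 14 = 1126.3143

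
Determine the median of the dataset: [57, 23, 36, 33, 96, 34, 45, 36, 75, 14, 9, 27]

35

Step 1: Sort the data in ascending order: [9, 14, 23, 27, 33, 34, 36, 36, 45, 57, 75, 96]
Step 2: The number of values is n = 12.
Step 3: Since n is even, the median is the average of positions 6 and 7:
  Median = (34 + 36) / 2 = 35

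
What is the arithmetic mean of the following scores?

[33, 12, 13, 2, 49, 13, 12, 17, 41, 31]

22.3

Step 1: Sum all values: 33 + 12 + 13 + 2 + 49 + 13 + 12 + 17 + 41 + 31 = 223
Step 2: Count the number of values: n = 10
Step 3: Mean = sum / n = 223 / 10 = 22.3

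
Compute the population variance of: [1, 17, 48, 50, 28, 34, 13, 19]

256.4375

Step 1: Compute the mean: (1 + 17 + 48 + 50 + 28 + 34 + 13 + 19) / 8 = 26.25
Step 2: Compute squared deviations from the mean:
  (1 - 26.25)^2 = 637.5625
  (17 - 26.25)^2 = 85.5625
  (48 - 26.25)^2 = 473.0625
  (50 - 26.25)^2 = 564.0625
  (28 - 26.25)^2 = 3.0625
  (34 - 26.25)^2 = 60.0625
  (13 - 26.25)^2 = 175.5625
  (19 - 26.25)^2 = 52.5625
Step 3: Sum of squared deviations = 2051.5
Step 4: Population variance = 2051.5 / 8 = 256.4375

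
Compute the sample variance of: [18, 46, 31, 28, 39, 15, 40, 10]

169.9821

Step 1: Compute the mean: (18 + 46 + 31 + 28 + 39 + 15 + 40 + 10) / 8 = 28.375
Step 2: Compute squared deviations from the mean:
  (18 - 28.375)^2 = 107.6406
  (46 - 28.375)^2 = 310.6406
  (31 - 28.375)^2 = 6.8906
  (28 - 28.375)^2 = 0.1406
  (39 - 28.375)^2 = 112.8906
  (15 - 28.375)^2 = 178.8906
  (40 - 28.375)^2 = 135.1406
  (10 - 28.375)^2 = 337.6406
Step 3: Sum of squared deviations = 1189.875
Step 4: Sample variance = 1189.875 / 7 = 169.9821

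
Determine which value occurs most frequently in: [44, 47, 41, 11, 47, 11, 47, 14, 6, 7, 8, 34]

47

Step 1: Count the frequency of each value:
  6: appears 1 time(s)
  7: appears 1 time(s)
  8: appears 1 time(s)
  11: appears 2 time(s)
  14: appears 1 time(s)
  34: appears 1 time(s)
  41: appears 1 time(s)
  44: appears 1 time(s)
  47: appears 3 time(s)
Step 2: The value 47 appears most frequently (3 times).
Step 3: Mode = 47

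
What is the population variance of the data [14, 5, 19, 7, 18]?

32.24

Step 1: Compute the mean: (14 + 5 + 19 + 7 + 18) / 5 = 12.6
Step 2: Compute squared deviations from the mean:
  (14 - 12.6)^2 = 1.96
  (5 - 12.6)^2 = 57.76
  (19 - 12.6)^2 = 40.96
  (7 - 12.6)^2 = 31.36
  (18 - 12.6)^2 = 29.16
Step 3: Sum of squared deviations = 161.2
Step 4: Population variance = 161.2 / 5 = 32.24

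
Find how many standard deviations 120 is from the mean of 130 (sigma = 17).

-0.5882

Step 1: Recall the z-score formula: z = (x - mu) / sigma
Step 2: Substitute values: z = (120 - 130) / 17
Step 3: z = -10 / 17 = -0.5882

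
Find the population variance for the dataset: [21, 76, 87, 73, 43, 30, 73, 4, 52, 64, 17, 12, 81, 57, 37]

692.3822

Step 1: Compute the mean: (21 + 76 + 87 + 73 + 43 + 30 + 73 + 4 + 52 + 64 + 17 + 12 + 81 + 57 + 37) / 15 = 48.4667
Step 2: Compute squared deviations from the mean:
  (21 - 48.4667)^2 = 754.4178
  (76 - 48.4667)^2 = 758.0844
  (87 - 48.4667)^2 = 1484.8178
  (73 - 48.4667)^2 = 601.8844
  (43 - 48.4667)^2 = 29.8844
  (30 - 48.4667)^2 = 341.0178
  (73 - 48.4667)^2 = 601.8844
  (4 - 48.4667)^2 = 1977.2844
  (52 - 48.4667)^2 = 12.4844
  (64 - 48.4667)^2 = 241.2844
  (17 - 48.4667)^2 = 990.1511
  (12 - 48.4667)^2 = 1329.8178
  (81 - 48.4667)^2 = 1058.4178
  (57 - 48.4667)^2 = 72.8178
  (37 - 48.4667)^2 = 131.4844
Step 3: Sum of squared deviations = 10385.7333
Step 4: Population variance = 10385.7333 / 15 = 692.3822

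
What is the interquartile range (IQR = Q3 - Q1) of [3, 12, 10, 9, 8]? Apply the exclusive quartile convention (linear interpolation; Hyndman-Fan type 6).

5.5

Step 1: Sort the data: [3, 8, 9, 10, 12]
Step 2: n = 5
Step 3: Using the exclusive quartile method:
  Q1 = 5.5
  Q2 (median) = 9
  Q3 = 11
  IQR = Q3 - Q1 = 11 - 5.5 = 5.5
Step 4: IQR = 5.5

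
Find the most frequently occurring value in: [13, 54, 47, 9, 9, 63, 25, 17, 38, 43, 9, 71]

9

Step 1: Count the frequency of each value:
  9: appears 3 time(s)
  13: appears 1 time(s)
  17: appears 1 time(s)
  25: appears 1 time(s)
  38: appears 1 time(s)
  43: appears 1 time(s)
  47: appears 1 time(s)
  54: appears 1 time(s)
  63: appears 1 time(s)
  71: appears 1 time(s)
Step 2: The value 9 appears most frequently (3 times).
Step 3: Mode = 9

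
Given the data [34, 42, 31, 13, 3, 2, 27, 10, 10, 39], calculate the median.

20

Step 1: Sort the data in ascending order: [2, 3, 10, 10, 13, 27, 31, 34, 39, 42]
Step 2: The number of values is n = 10.
Step 3: Since n is even, the median is the average of positions 5 and 6:
  Median = (13 + 27) / 2 = 20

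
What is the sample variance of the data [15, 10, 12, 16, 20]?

14.8

Step 1: Compute the mean: (15 + 10 + 12 + 16 + 20) / 5 = 14.6
Step 2: Compute squared deviations from the mean:
  (15 - 14.6)^2 = 0.16
  (10 - 14.6)^2 = 21.16
  (12 - 14.6)^2 = 6.76
  (16 - 14.6)^2 = 1.96
  (20 - 14.6)^2 = 29.16
Step 3: Sum of squared deviations = 59.2
Step 4: Sample variance = 59.2 / 4 = 14.8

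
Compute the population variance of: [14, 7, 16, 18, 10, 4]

24.5833

Step 1: Compute the mean: (14 + 7 + 16 + 18 + 10 + 4) / 6 = 11.5
Step 2: Compute squared deviations from the mean:
  (14 - 11.5)^2 = 6.25
  (7 - 11.5)^2 = 20.25
  (16 - 11.5)^2 = 20.25
  (18 - 11.5)^2 = 42.25
  (10 - 11.5)^2 = 2.25
  (4 - 11.5)^2 = 56.25
Step 3: Sum of squared deviations = 147.5
Step 4: Population variance = 147.5 / 6 = 24.5833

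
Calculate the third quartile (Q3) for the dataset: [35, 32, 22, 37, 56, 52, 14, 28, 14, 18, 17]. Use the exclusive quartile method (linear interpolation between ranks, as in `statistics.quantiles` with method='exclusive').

37

Step 1: Sort the data: [14, 14, 17, 18, 22, 28, 32, 35, 37, 52, 56]
Step 2: n = 11
Step 3: Using the exclusive quartile method:
  Q1 = 17
  Q2 (median) = 28
  Q3 = 37
  IQR = Q3 - Q1 = 37 - 17 = 20
Step 4: Q3 = 37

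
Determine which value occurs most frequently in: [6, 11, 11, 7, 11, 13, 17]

11

Step 1: Count the frequency of each value:
  6: appears 1 time(s)
  7: appears 1 time(s)
  11: appears 3 time(s)
  13: appears 1 time(s)
  17: appears 1 time(s)
Step 2: The value 11 appears most frequently (3 times).
Step 3: Mode = 11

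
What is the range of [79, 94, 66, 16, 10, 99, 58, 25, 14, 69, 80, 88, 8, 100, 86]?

92

Step 1: Identify the maximum value: max = 100
Step 2: Identify the minimum value: min = 8
Step 3: Range = max - min = 100 - 8 = 92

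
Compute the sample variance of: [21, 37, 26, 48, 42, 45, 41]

100.4762

Step 1: Compute the mean: (21 + 37 + 26 + 48 + 42 + 45 + 41) / 7 = 37.1429
Step 2: Compute squared deviations from the mean:
  (21 - 37.1429)^2 = 260.5918
  (37 - 37.1429)^2 = 0.0204
  (26 - 37.1429)^2 = 124.1633
  (48 - 37.1429)^2 = 117.8776
  (42 - 37.1429)^2 = 23.5918
  (45 - 37.1429)^2 = 61.7347
  (41 - 37.1429)^2 = 14.8776
Step 3: Sum of squared deviations = 602.8571
Step 4: Sample variance = 602.8571 / 6 = 100.4762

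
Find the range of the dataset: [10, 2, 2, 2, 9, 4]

8

Step 1: Identify the maximum value: max = 10
Step 2: Identify the minimum value: min = 2
Step 3: Range = max - min = 10 - 2 = 8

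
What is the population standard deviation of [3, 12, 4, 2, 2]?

3.7736

Step 1: Compute the mean: 4.6
Step 2: Sum of squared deviations from the mean: 71.2
Step 3: Population variance = 71.2 / 5 = 14.24
Step 4: Standard deviation = sqrt(14.24) = 3.7736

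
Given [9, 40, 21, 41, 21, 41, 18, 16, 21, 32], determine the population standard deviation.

11

Step 1: Compute the mean: 26
Step 2: Sum of squared deviations from the mean: 1210
Step 3: Population variance = 1210 / 10 = 121
Step 4: Standard deviation = sqrt(121) = 11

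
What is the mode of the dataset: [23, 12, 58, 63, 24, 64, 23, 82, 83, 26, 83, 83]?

83

Step 1: Count the frequency of each value:
  12: appears 1 time(s)
  23: appears 2 time(s)
  24: appears 1 time(s)
  26: appears 1 time(s)
  58: appears 1 time(s)
  63: appears 1 time(s)
  64: appears 1 time(s)
  82: appears 1 time(s)
  83: appears 3 time(s)
Step 2: The value 83 appears most frequently (3 times).
Step 3: Mode = 83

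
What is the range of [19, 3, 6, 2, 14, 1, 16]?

18

Step 1: Identify the maximum value: max = 19
Step 2: Identify the minimum value: min = 1
Step 3: Range = max - min = 19 - 1 = 18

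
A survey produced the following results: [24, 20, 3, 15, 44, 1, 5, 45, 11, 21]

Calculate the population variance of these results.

218.69

Step 1: Compute the mean: (24 + 20 + 3 + 15 + 44 + 1 + 5 + 45 + 11 + 21) / 10 = 18.9
Step 2: Compute squared deviations from the mean:
  (24 - 18.9)^2 = 26.01
  (20 - 18.9)^2 = 1.21
  (3 - 18.9)^2 = 252.81
  (15 - 18.9)^2 = 15.21
  (44 - 18.9)^2 = 630.01
  (1 - 18.9)^2 = 320.41
  (5 - 18.9)^2 = 193.21
  (45 - 18.9)^2 = 681.21
  (11 - 18.9)^2 = 62.41
  (21 - 18.9)^2 = 4.41
Step 3: Sum of squared deviations = 2186.9
Step 4: Population variance = 2186.9 / 10 = 218.69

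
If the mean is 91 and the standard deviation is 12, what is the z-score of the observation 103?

1

Step 1: Recall the z-score formula: z = (x - mu) / sigma
Step 2: Substitute values: z = (103 - 91) / 12
Step 3: z = 12 / 12 = 1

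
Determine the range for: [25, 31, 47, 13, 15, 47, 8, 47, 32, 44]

39

Step 1: Identify the maximum value: max = 47
Step 2: Identify the minimum value: min = 8
Step 3: Range = max - min = 47 - 8 = 39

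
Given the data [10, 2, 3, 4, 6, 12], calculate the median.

5

Step 1: Sort the data in ascending order: [2, 3, 4, 6, 10, 12]
Step 2: The number of values is n = 6.
Step 3: Since n is even, the median is the average of positions 3 and 4:
  Median = (4 + 6) / 2 = 5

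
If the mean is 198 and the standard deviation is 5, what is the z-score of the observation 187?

-2.2

Step 1: Recall the z-score formula: z = (x - mu) / sigma
Step 2: Substitute values: z = (187 - 198) / 5
Step 3: z = -11 / 5 = -2.2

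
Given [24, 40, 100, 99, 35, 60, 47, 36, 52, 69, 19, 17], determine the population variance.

718.4722

Step 1: Compute the mean: (24 + 40 + 100 + 99 + 35 + 60 + 47 + 36 + 52 + 69 + 19 + 17) / 12 = 49.8333
Step 2: Compute squared deviations from the mean:
  (24 - 49.8333)^2 = 667.3611
  (40 - 49.8333)^2 = 96.6944
  (100 - 49.8333)^2 = 2516.6944
  (99 - 49.8333)^2 = 2417.3611
  (35 - 49.8333)^2 = 220.0278
  (60 - 49.8333)^2 = 103.3611
  (47 - 49.8333)^2 = 8.0278
  (36 - 49.8333)^2 = 191.3611
  (52 - 49.8333)^2 = 4.6944
  (69 - 49.8333)^2 = 367.3611
  (19 - 49.8333)^2 = 950.6944
  (17 - 49.8333)^2 = 1078.0278
Step 3: Sum of squared deviations = 8621.6667
Step 4: Population variance = 8621.6667 / 12 = 718.4722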